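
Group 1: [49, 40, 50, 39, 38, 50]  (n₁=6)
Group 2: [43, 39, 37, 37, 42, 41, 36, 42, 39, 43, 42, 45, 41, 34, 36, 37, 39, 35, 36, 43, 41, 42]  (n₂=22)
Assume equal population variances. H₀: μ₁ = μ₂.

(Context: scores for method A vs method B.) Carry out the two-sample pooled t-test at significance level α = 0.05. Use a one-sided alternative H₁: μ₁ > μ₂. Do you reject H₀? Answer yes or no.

reject H₀: yes

x̄₁=44.333, s₁=5.888, n₁=6
x̄₂=39.545, s₂=3.128, n₂=22
s_p² = [5·5.888² + 21·3.128²]/26 = 14.5688
SE = √(s_p²·(1/6+1/22)) = 1.7579
t = (44.333−39.545)/1.7579 = 2.7236
df = 26
p-value (one-sided, H₁ greater) = 0.00569
At α=0.05: p < α → reject H₀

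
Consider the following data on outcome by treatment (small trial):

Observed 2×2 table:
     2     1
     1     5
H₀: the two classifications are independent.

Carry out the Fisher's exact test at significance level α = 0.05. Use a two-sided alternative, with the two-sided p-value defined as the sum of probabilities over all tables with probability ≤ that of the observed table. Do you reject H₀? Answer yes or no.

Margins: r₁=3, r₂=6, c₁=3, c₂=6, n=9
p_obs = C(3,2)·C(6,1)/C(9,3); sum pmf over tables with pmf ≤ p_obs
p-value (two-sided) = 0.22619
At α=0.05: p ≥ α → fail to reject H₀

reject H₀: no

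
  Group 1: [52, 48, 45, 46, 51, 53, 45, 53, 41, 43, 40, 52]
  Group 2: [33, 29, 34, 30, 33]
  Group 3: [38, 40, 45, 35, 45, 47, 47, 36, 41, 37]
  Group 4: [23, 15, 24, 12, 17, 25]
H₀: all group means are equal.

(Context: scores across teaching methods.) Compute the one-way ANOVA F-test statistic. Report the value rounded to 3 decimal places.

Group means [47.42, 31.80, 41.10, 19.33], grand mean 38.030
SSB = Σnᵢ(x̄ᵢ−x̄)² = 3443.020; SSW = ΣΣ(x−x̄ᵢ)² = 601.950
MSB = 3443.020/3 = 1147.6732; MSW = 601.950/29 = 20.7569
F = MSB/MSW = 55.2912
df = (3, 29)

test statistic = 55.291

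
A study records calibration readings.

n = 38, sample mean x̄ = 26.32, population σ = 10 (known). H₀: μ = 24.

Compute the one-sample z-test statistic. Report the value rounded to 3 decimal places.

SE = σ/√n = 10/√38 = 1.6222
z = (x̄−μ₀)/SE = (26.32−24)/1.6222 = 1.4301

test statistic = 1.430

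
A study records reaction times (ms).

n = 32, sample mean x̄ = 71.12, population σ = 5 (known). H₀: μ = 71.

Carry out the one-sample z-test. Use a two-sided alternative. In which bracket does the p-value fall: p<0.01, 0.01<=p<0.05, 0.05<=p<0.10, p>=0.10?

SE = σ/√n = 5/√32 = 0.8839
z = (x̄−μ₀)/SE = (71.12−71)/0.8839 = 0.1358
p-value (two-sided) = 0.89201
→ bracket: p>=0.10

p-value bracket: p>=0.10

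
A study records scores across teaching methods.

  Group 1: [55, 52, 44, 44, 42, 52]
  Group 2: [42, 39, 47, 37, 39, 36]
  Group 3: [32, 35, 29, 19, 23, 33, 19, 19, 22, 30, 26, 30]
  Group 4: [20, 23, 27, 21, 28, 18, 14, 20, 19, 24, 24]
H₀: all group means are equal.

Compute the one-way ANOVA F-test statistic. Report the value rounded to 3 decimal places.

Group means [48.17, 40.00, 26.42, 21.64], grand mean 30.971
SSB = Σnᵢ(x̄ᵢ−x̄)² = 3470.676; SSW = ΣΣ(x−x̄ᵢ)² = 772.295
MSB = 3470.676/3 = 1156.8920; MSW = 772.295/31 = 24.9128
F = MSB/MSW = 46.4377
df = (3, 31)

test statistic = 46.438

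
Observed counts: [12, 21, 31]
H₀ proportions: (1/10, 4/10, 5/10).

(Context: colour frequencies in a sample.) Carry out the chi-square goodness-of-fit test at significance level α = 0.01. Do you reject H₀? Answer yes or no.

n = 64; E_i = n·p_i = [6.40, 25.60, 32.00]
χ² = (12−6.40)²/6.40 + (21−25.60)²/25.60 + (31−32.00)²/32.00 = 5.7578
df = 2
p-value (upper-tail) = 0.05620
At α=0.01: p ≥ α → fail to reject H₀

reject H₀: no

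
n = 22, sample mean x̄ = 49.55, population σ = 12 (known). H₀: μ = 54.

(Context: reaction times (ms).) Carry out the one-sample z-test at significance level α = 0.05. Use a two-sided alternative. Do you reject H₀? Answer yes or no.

SE = σ/√n = 12/√22 = 2.5584
z = (x̄−μ₀)/SE = (49.55−54)/2.5584 = -1.7394
p-value (two-sided) = 0.08197
At α=0.05: p ≥ α → fail to reject H₀

reject H₀: no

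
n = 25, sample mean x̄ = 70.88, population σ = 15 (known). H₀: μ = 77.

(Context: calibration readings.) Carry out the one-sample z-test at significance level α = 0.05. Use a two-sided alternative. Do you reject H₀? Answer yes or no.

reject H₀: yes

SE = σ/√n = 15/√25 = 3.0000
z = (x̄−μ₀)/SE = (70.88−77)/3.0000 = -2.0400
p-value (two-sided) = 0.04135
At α=0.05: p < α → reject H₀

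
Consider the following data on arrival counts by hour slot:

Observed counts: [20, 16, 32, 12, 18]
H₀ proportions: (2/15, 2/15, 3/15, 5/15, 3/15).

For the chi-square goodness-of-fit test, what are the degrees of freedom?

degrees of freedom = 4

df = k − 1 = 5 − 1 = 4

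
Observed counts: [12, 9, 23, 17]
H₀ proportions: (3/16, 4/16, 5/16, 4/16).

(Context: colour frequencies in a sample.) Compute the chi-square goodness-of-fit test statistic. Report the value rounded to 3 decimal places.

test statistic = 3.603

n = 61; E_i = n·p_i = [11.44, 15.25, 19.06, 15.25]
χ² = (12−11.44)²/11.44 + (9−15.25)²/15.25 + (23−19.06)²/19.06 + (17−15.25)²/15.25 = 3.6033
df = 3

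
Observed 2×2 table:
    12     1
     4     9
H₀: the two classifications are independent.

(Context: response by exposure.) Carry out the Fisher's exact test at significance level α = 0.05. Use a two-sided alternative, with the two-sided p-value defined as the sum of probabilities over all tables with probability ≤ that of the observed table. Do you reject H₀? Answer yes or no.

reject H₀: yes

Margins: r₁=13, r₂=13, c₁=16, c₂=10, n=26
p_obs = C(13,12)·C(13,4)/C(26,16); sum pmf over tables with pmf ≤ p_obs
p-value (two-sided) = 0.00361
At α=0.05: p < α → reject H₀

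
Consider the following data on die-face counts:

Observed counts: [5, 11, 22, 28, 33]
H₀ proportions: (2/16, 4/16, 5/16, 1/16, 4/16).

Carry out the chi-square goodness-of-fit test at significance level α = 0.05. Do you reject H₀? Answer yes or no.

reject H₀: yes

n = 99; E_i = n·p_i = [12.38, 24.75, 30.94, 6.19, 24.75]
χ² = (5−12.38)²/12.38 + (11−24.75)²/24.75 + (22−30.94)²/30.94 + (28−6.19)²/6.19 + (33−24.75)²/24.75 = 94.2606
df = 4
p-value (upper-tail) = 0.00000
At α=0.05: p < α → reject H₀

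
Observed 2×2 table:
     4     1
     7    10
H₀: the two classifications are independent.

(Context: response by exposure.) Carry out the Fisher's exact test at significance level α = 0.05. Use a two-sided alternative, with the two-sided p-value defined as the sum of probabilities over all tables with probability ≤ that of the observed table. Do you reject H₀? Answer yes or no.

reject H₀: no

Margins: r₁=5, r₂=17, c₁=11, c₂=11, n=22
p_obs = C(5,4)·C(17,7)/C(22,11); sum pmf over tables with pmf ≤ p_obs
p-value (two-sided) = 0.31078
At α=0.05: p ≥ α → fail to reject H₀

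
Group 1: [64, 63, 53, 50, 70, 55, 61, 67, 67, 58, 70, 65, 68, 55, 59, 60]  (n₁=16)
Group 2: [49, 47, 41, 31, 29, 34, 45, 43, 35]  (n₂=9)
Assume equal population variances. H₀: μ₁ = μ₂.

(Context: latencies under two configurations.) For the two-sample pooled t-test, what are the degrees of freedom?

degrees of freedom = 23

df = n₁ + n₂ − 2 = 16 + 9 − 2 = 23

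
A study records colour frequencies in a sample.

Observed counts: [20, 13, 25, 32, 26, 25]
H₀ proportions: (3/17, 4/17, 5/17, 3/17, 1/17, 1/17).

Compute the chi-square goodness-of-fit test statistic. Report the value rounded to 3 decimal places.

test statistic = 93.252

n = 141; E_i = n·p_i = [24.88, 33.18, 41.47, 24.88, 8.29, 8.29]
χ² = (20−24.88)²/24.88 + (13−33.18)²/33.18 + (25−41.47)²/41.47 + (32−24.88)²/24.88 + (26−8.29)²/8.29 + (25−8.29)²/8.29 = 93.2524
df = 5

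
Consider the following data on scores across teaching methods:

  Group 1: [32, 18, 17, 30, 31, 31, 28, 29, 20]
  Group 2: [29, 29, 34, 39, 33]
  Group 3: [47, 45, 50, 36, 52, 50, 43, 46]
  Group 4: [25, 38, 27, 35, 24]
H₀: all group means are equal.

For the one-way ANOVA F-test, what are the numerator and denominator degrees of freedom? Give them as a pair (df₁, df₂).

k = 4 groups, N = 27 total
df = (k−1, N−k) = (4−1, 27−4) = (3, 23)

degrees of freedom = [3, 23]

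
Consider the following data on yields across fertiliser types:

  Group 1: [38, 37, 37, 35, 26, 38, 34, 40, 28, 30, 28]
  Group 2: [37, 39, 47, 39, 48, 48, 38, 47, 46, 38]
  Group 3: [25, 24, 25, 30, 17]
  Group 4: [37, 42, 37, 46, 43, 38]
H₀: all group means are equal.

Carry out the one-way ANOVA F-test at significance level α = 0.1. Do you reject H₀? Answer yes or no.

reject H₀: yes

Group means [33.73, 42.70, 24.20, 40.50], grand mean 36.312
SSB = Σnᵢ(x̄ᵢ−x̄)² = 1320.293; SSW = ΣΣ(x−x̄ᵢ)² = 602.582
MSB = 1320.293/3 = 440.0977; MSW = 602.582/28 = 21.5208
F = MSB/MSW = 20.4499
df = (3, 28)
p-value (upper-tail) = 0.00000
At α=0.1: p < α → reject H₀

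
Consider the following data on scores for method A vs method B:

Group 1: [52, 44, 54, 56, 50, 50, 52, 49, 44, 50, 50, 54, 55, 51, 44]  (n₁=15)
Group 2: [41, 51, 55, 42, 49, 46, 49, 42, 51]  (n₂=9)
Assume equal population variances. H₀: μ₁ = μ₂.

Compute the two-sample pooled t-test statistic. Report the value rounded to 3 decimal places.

x̄₁=50.333, s₁=3.867, n₁=15
x̄₂=47.333, s₂=4.873, n₂=9
s_p² = [14·3.867² + 8·4.873²]/22 = 18.1515
SE = √(s_p²·(1/15+1/9)) = 1.7964
t = (50.333−47.333)/1.7964 = 1.6700
df = 22

test statistic = 1.670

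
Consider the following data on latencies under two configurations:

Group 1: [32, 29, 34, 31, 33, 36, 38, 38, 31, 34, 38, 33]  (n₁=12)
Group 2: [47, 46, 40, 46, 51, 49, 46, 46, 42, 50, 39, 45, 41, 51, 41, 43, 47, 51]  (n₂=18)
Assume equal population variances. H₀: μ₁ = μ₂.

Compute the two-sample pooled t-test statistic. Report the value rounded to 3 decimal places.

test statistic = -8.737

x̄₁=33.917, s₁=3.029, n₁=12
x̄₂=45.611, s₂=3.913, n₂=18
s_p² = [11·3.029² + 17·3.913²]/28 = 12.8998
SE = √(s_p²·(1/12+1/18)) = 1.3385
t = (33.917−45.611)/1.3385 = -8.7368
df = 28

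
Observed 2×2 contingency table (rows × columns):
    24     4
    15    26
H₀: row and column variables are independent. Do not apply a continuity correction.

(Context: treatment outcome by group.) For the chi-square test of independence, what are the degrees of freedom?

degrees of freedom = 1

df = (r−1)(c−1) = (2−1)·(2−1) = 1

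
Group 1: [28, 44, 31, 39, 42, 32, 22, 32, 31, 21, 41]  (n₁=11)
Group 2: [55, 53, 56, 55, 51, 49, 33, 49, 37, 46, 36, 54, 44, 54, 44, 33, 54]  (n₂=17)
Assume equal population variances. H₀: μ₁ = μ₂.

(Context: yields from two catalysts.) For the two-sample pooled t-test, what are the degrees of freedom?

degrees of freedom = 26

df = n₁ + n₂ − 2 = 11 + 17 − 2 = 26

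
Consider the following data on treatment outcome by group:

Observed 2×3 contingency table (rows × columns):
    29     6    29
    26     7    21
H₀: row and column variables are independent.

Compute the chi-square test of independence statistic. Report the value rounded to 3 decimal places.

Row totals [64, 54], col totals [55, 13, 50], n=118
χ² = (29−29.83)²/29.83 + (6−7.05)²/7.05 + (29−27.12)²/27.12 + (26−25.17)²/25.17 + (7−5.95)²/5.95 + (21−22.88)²/22.88 = 0.6780
df = 2

test statistic = 0.678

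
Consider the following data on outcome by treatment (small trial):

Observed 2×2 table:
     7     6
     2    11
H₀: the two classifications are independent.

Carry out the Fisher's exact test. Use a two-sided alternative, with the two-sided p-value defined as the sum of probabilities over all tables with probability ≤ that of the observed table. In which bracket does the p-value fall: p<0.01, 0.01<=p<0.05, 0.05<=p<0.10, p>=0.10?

Margins: r₁=13, r₂=13, c₁=9, c₂=17, n=26
p_obs = C(13,7)·C(13,2)/C(26,9); sum pmf over tables with pmf ≤ p_obs
p-value (two-sided) = 0.09684
→ bracket: 0.05<=p<0.10

p-value bracket: 0.05<=p<0.10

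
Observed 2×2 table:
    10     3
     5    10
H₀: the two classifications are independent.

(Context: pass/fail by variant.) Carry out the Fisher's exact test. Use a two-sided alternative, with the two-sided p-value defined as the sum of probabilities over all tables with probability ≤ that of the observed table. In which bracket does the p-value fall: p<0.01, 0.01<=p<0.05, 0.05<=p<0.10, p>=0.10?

p-value bracket: 0.01<=p<0.05

Margins: r₁=13, r₂=15, c₁=15, c₂=13, n=28
p_obs = C(13,10)·C(15,5)/C(28,15); sum pmf over tables with pmf ≤ p_obs
p-value (two-sided) = 0.02964
→ bracket: 0.01<=p<0.05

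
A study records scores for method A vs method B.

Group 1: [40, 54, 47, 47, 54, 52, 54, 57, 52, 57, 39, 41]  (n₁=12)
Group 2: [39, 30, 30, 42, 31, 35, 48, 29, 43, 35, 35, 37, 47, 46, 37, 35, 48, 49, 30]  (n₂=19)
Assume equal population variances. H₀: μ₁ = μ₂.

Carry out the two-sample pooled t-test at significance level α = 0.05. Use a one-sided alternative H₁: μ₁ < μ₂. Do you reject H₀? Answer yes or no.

reject H₀: no

x̄₁=49.500, s₁=6.544, n₁=12
x̄₂=38.211, s₂=6.941, n₂=19
s_p² = [11·6.544² + 18·6.941²]/29 = 46.1434
SE = √(s_p²·(1/12+1/19)) = 2.5048
t = (49.500−38.211)/2.5048 = 4.5072
df = 29
p-value (one-sided, H₁ less) = 0.99995
At α=0.05: p ≥ α → fail to reject H₀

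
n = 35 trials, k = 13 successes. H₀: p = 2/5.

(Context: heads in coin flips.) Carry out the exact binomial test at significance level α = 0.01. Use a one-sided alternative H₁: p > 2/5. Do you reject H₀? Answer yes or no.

reject H₀: no

Exact binomial: n=35, k=13, p₀=2/5=0.4000
P(X≥13) from Σ C(n,i)·p₀^i·(1−p₀)^(n−i)
p-value (one-sided, H₁ greater) = 0.69427
At α=0.01: p ≥ α → fail to reject H₀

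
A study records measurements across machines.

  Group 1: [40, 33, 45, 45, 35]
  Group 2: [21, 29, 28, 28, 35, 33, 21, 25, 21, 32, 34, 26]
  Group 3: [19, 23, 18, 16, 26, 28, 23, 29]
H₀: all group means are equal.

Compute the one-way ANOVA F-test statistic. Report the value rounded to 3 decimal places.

test statistic = 17.155

Group means [39.60, 27.75, 22.75], grand mean 28.520
SSB = Σnᵢ(x̄ᵢ−x̄)² = 887.290; SSW = ΣΣ(x−x̄ᵢ)² = 568.950
MSB = 887.290/2 = 443.6450; MSW = 568.950/22 = 25.8614
F = MSB/MSW = 17.1547
df = (2, 22)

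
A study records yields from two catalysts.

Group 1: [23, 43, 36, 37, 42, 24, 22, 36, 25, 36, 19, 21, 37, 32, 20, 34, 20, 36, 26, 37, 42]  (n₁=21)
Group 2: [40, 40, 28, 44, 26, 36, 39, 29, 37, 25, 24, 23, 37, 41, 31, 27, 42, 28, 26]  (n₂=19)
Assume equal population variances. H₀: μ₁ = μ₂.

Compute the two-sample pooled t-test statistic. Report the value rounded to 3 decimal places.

x̄₁=30.857, s₁=8.199, n₁=21
x̄₂=32.789, s₂=7.028, n₂=19
s_p² = [20·8.199² + 18·7.028²]/38 = 58.7824
SE = √(s_p²·(1/21+1/19)) = 2.4275
t = (30.857−32.789)/2.4275 = -0.7960
df = 38

test statistic = -0.796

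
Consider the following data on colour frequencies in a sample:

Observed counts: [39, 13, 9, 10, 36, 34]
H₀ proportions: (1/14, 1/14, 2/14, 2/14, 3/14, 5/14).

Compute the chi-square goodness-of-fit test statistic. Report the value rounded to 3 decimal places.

n = 141; E_i = n·p_i = [10.07, 10.07, 20.14, 20.14, 30.21, 50.36]
χ² = (39−10.07)²/10.07 + (13−10.07)²/10.07 + (9−20.14)²/20.14 + (10−20.14)²/20.14 + (36−30.21)²/30.21 + (34−50.36)²/50.36 = 101.6369
df = 5

test statistic = 101.637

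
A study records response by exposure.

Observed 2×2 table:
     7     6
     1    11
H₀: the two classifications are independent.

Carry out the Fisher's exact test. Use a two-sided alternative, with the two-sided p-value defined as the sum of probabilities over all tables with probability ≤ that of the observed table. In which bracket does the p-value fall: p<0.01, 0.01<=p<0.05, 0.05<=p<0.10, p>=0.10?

p-value bracket: 0.01<=p<0.05

Margins: r₁=13, r₂=12, c₁=8, c₂=17, n=25
p_obs = C(13,7)·C(12,1)/C(25,8); sum pmf over tables with pmf ≤ p_obs
p-value (two-sided) = 0.03021
→ bracket: 0.01<=p<0.05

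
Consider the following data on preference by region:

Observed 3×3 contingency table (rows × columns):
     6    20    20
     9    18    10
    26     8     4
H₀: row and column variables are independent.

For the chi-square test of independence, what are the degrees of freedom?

degrees of freedom = 4

df = (r−1)(c−1) = (3−1)·(3−1) = 4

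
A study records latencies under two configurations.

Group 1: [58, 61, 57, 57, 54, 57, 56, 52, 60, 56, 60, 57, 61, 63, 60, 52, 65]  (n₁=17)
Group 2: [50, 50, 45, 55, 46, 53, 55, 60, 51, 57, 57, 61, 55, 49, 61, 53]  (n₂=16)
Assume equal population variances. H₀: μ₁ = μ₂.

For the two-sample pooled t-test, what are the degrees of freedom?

degrees of freedom = 31

df = n₁ + n₂ − 2 = 17 + 16 − 2 = 31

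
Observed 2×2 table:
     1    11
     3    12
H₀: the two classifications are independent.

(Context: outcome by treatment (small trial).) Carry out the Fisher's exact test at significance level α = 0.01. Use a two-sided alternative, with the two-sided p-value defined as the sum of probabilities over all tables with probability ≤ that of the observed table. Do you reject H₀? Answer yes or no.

reject H₀: no

Margins: r₁=12, r₂=15, c₁=4, c₂=23, n=27
p_obs = C(12,1)·C(15,3)/C(27,4); sum pmf over tables with pmf ≤ p_obs
p-value (two-sided) = 0.60513
At α=0.01: p ≥ α → fail to reject H₀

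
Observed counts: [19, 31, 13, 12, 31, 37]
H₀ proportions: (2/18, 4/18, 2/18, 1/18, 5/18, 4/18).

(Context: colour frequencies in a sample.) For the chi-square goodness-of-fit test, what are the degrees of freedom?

df = k − 1 = 6 − 1 = 5

degrees of freedom = 5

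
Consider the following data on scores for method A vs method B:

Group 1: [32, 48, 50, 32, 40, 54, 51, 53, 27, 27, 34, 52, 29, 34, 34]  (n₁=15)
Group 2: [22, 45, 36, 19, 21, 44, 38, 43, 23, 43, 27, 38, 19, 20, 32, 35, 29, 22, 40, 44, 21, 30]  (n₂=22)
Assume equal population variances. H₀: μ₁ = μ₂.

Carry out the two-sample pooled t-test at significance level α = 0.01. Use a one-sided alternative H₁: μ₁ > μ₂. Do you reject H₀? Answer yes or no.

x̄₁=39.800, s₁=10.311, n₁=15
x̄₂=31.409, s₂=9.500, n₂=22
s_p² = [14·10.311² + 21·9.500²]/35 = 96.6777
SE = √(s_p²·(1/15+1/22)) = 3.2924
t = (39.800−31.409)/3.2924 = 2.5486
df = 35
p-value (one-sided, H₁ greater) = 0.00768
At α=0.01: p < α → reject H₀

reject H₀: yes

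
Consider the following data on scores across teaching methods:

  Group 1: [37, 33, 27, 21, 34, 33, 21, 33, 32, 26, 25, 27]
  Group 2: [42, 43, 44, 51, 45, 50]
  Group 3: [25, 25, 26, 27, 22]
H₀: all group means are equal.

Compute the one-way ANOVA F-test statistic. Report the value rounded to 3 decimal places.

Group means [29.08, 45.83, 25.00], grand mean 32.565
SSB = Σnᵢ(x̄ᵢ−x̄)² = 1487.902; SSW = ΣΣ(x−x̄ᵢ)² = 391.750
MSB = 1487.902/2 = 743.9511; MSW = 391.750/20 = 19.5875
F = MSB/MSW = 37.9809
df = (2, 20)

test statistic = 37.981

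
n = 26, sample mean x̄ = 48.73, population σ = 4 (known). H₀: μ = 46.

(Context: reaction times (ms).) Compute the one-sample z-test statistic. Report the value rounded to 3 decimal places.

test statistic = 3.480

SE = σ/√n = 4/√26 = 0.7845
z = (x̄−μ₀)/SE = (48.73−46)/0.7845 = 3.4801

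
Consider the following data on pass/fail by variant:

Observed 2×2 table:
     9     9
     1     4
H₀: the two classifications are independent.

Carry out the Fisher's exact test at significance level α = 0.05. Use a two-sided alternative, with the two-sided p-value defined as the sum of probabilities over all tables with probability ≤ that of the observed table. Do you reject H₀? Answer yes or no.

reject H₀: no

Margins: r₁=18, r₂=5, c₁=10, c₂=13, n=23
p_obs = C(18,9)·C(5,1)/C(23,10); sum pmf over tables with pmf ≤ p_obs
p-value (two-sided) = 0.33936
At α=0.05: p ≥ α → fail to reject H₀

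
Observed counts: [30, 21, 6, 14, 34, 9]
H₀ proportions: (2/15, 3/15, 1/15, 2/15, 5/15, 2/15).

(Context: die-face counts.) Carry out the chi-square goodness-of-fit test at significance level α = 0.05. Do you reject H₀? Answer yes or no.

n = 114; E_i = n·p_i = [15.20, 22.80, 7.60, 15.20, 38.00, 15.20]
χ² = (30−15.20)²/15.20 + (21−22.80)²/22.80 + (6−7.60)²/7.60 + (14−15.20)²/15.20 + (34−38.00)²/38.00 + (9−15.20)²/15.20 = 17.9342
df = 5
p-value (upper-tail) = 0.00303
At α=0.05: p < α → reject H₀

reject H₀: yes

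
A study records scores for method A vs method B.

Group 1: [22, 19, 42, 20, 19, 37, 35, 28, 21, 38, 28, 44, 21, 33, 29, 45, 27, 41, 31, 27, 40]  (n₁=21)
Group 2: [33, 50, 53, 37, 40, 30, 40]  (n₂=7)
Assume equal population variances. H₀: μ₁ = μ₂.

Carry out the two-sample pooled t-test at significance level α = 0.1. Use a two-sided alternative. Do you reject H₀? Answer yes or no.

reject H₀: yes

x̄₁=30.810, s₁=8.704, n₁=21
x̄₂=40.429, s₂=8.423, n₂=7
s_p² = [20·8.704² + 6·8.423²]/26 = 74.6520
SE = √(s_p²·(1/21+1/7)) = 3.7709
t = (30.810−40.429)/3.7709 = -2.5509
df = 26
p-value (two-sided) = 0.01698
At α=0.1: p < α → reject H₀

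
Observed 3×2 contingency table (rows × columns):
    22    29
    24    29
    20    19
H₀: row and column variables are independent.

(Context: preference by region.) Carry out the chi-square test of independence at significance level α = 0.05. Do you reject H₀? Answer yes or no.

reject H₀: no

Row totals [51, 53, 39], col totals [66, 77], n=143
χ² = (22−23.54)²/23.54 + (29−27.46)²/27.46 + (24−24.46)²/24.46 + (29−28.54)²/28.54 + (20−18.00)²/18.00 + (19−21.00)²/21.00 = 0.6156
df = 2
p-value (upper-tail) = 0.73506
At α=0.05: p ≥ α → fail to reject H₀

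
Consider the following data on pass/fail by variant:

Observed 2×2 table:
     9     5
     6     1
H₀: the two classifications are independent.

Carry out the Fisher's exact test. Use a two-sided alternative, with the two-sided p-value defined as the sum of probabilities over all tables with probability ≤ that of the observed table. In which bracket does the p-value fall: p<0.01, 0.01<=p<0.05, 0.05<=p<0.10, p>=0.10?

p-value bracket: p>=0.10

Margins: r₁=14, r₂=7, c₁=15, c₂=6, n=21
p_obs = C(14,9)·C(7,6)/C(21,15); sum pmf over tables with pmf ≤ p_obs
p-value (two-sided) = 0.61262
→ bracket: p>=0.10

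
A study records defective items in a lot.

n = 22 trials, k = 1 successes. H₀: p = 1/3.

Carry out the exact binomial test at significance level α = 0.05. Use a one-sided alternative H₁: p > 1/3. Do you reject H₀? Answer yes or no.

reject H₀: no

Exact binomial: n=22, k=1, p₀=1/3=0.3333
P(X≥1) from Σ C(n,i)·p₀^i·(1−p₀)^(n−i)
p-value (one-sided, H₁ greater) = 0.99987
At α=0.05: p ≥ α → fail to reject H₀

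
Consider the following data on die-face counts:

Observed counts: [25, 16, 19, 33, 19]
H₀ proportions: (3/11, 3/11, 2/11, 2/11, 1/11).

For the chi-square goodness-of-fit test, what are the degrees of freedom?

df = k − 1 = 5 − 1 = 4

degrees of freedom = 4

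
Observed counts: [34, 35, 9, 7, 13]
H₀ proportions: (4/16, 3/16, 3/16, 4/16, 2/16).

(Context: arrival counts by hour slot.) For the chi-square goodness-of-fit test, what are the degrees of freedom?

degrees of freedom = 4

df = k − 1 = 5 − 1 = 4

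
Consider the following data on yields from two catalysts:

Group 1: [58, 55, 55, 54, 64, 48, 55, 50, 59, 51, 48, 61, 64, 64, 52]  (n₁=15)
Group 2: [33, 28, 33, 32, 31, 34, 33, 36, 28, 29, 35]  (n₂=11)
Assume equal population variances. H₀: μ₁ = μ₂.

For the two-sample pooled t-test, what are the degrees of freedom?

degrees of freedom = 24

df = n₁ + n₂ − 2 = 15 + 11 − 2 = 24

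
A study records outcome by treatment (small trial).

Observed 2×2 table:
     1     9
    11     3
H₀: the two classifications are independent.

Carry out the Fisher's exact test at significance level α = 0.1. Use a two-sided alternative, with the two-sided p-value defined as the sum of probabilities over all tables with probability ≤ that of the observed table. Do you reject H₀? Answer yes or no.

reject H₀: yes

Margins: r₁=10, r₂=14, c₁=12, c₂=12, n=24
p_obs = C(10,1)·C(14,11)/C(24,12); sum pmf over tables with pmf ≤ p_obs
p-value (two-sided) = 0.00276
At α=0.1: p < α → reject H₀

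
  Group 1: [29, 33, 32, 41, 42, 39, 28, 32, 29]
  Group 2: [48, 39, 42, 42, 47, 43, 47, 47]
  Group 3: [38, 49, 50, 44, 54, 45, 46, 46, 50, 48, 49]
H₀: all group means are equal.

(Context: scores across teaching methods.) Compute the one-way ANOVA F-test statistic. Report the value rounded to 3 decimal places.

Group means [33.89, 44.38, 47.18], grand mean 42.107
SSB = Σnᵢ(x̄ᵢ−x̄)² = 932.278; SSW = ΣΣ(x−x̄ᵢ)² = 480.400
MSB = 932.278/2 = 466.1392; MSW = 480.400/25 = 19.2160
F = MSB/MSW = 24.2579
df = (2, 25)

test statistic = 24.258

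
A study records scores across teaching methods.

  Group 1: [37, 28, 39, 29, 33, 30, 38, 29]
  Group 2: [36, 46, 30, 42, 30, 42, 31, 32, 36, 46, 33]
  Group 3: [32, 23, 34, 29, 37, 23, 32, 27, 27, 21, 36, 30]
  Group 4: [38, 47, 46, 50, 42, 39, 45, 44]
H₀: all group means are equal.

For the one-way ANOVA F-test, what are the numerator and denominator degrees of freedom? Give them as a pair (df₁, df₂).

k = 4 groups, N = 39 total
df = (k−1, N−k) = (4−1, 39−4) = (3, 35)

degrees of freedom = [3, 35]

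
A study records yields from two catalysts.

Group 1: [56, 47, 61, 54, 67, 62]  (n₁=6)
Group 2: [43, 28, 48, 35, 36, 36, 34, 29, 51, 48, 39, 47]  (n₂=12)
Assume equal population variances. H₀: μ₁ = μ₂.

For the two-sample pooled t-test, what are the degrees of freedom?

df = n₁ + n₂ − 2 = 6 + 12 − 2 = 16

degrees of freedom = 16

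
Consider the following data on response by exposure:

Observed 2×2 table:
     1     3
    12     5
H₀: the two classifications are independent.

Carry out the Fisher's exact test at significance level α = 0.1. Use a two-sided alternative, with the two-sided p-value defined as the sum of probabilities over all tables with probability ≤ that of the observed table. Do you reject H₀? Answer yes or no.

Margins: r₁=4, r₂=17, c₁=13, c₂=8, n=21
p_obs = C(4,1)·C(17,12)/C(21,13); sum pmf over tables with pmf ≤ p_obs
p-value (two-sided) = 0.25280
At α=0.1: p ≥ α → fail to reject H₀

reject H₀: no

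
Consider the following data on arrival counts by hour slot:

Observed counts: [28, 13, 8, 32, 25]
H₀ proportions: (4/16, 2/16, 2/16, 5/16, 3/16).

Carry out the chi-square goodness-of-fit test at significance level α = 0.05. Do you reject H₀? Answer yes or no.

n = 106; E_i = n·p_i = [26.50, 13.25, 13.25, 33.12, 19.88]
χ² = (28−26.50)²/26.50 + (13−13.25)²/13.25 + (8−13.25)²/13.25 + (32−33.12)²/33.12 + (25−19.88)²/19.88 = 3.5296
df = 4
p-value (upper-tail) = 0.47340
At α=0.05: p ≥ α → fail to reject H₀

reject H₀: no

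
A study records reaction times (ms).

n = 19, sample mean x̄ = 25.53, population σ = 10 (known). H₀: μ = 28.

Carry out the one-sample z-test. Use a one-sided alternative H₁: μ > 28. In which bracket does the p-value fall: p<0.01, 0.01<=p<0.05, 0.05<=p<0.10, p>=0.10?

p-value bracket: p>=0.10

SE = σ/√n = 10/√19 = 2.2942
z = (x̄−μ₀)/SE = (25.53−28)/2.2942 = -1.0766
p-value (one-sided, H₁ greater) = 0.85918
→ bracket: p>=0.10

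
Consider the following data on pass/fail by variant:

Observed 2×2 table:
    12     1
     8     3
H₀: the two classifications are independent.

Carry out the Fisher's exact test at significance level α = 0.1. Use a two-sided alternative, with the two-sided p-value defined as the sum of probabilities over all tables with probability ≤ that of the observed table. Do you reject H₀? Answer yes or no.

reject H₀: no

Margins: r₁=13, r₂=11, c₁=20, c₂=4, n=24
p_obs = C(13,12)·C(11,8)/C(24,20); sum pmf over tables with pmf ≤ p_obs
p-value (two-sided) = 0.30021
At α=0.1: p ≥ α → fail to reject H₀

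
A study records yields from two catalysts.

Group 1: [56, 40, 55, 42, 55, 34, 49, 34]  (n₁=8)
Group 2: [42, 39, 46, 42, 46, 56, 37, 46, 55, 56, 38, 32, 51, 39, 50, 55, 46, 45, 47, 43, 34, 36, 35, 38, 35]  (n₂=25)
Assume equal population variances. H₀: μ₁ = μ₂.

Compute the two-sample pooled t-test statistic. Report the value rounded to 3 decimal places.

x̄₁=45.625, s₁=9.334, n₁=8
x̄₂=43.560, s₂=7.321, n₂=25
s_p² = [7·9.334² + 24·7.321²]/31 = 61.1624
SE = √(s_p²·(1/8+1/25)) = 3.1768
t = (45.625−43.560)/3.1768 = 0.6500
df = 31

test statistic = 0.650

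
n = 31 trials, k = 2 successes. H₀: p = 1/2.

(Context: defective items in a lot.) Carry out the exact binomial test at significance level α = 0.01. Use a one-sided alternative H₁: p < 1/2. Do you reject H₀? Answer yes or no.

Exact binomial: n=31, k=2, p₀=1/2=0.5000
P(X≤2) from Σ C(n,i)·p₀^i·(1−p₀)^(n−i)
p-value (one-sided, H₁ less) = 0.00000
At α=0.01: p < α → reject H₀

reject H₀: yes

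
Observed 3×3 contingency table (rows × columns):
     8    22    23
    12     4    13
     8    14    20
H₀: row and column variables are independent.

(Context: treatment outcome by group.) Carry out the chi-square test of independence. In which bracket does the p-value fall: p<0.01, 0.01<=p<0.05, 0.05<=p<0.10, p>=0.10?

Row totals [53, 29, 42], col totals [28, 40, 56], n=124
χ² = (8−11.97)²/11.97 + (22−17.10)²/17.10 + (23−23.94)²/23.94 + (12−6.55)²/6.55 + (4−9.35)²/9.35 + (13−13.10)²/13.10 + (8−9.48)²/9.48 + (14−13.55)²/13.55 + (20−18.97)²/18.97 = 10.6661
df = 4
p-value (upper-tail) = 0.03058
→ bracket: 0.01<=p<0.05

p-value bracket: 0.01<=p<0.05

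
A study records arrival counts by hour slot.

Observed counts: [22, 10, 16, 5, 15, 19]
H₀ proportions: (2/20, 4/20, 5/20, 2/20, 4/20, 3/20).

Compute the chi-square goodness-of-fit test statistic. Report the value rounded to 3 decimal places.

test statistic = 29.617

n = 87; E_i = n·p_i = [8.70, 17.40, 21.75, 8.70, 17.40, 13.05]
χ² = (22−8.70)²/8.70 + (10−17.40)²/17.40 + (16−21.75)²/21.75 + (5−8.70)²/8.70 + (15−17.40)²/17.40 + (19−13.05)²/13.05 = 29.6169
df = 5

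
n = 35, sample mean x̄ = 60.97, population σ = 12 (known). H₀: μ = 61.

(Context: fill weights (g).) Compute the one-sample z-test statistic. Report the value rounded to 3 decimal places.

SE = σ/√n = 12/√35 = 2.0284
z = (x̄−μ₀)/SE = (60.97−61)/2.0284 = -0.0148

test statistic = -0.015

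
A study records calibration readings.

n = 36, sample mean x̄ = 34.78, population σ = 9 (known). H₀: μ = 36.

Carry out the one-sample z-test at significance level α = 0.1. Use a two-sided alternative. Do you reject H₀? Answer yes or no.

SE = σ/√n = 9/√36 = 1.5000
z = (x̄−μ₀)/SE = (34.78−36)/1.5000 = -0.8133
p-value (two-sided) = 0.41603
At α=0.1: p ≥ α → fail to reject H₀

reject H₀: no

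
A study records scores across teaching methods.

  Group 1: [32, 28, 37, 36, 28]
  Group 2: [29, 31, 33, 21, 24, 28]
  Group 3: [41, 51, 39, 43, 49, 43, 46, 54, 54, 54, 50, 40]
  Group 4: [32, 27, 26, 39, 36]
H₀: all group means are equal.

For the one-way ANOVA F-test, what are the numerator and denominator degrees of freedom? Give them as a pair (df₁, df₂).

k = 4 groups, N = 28 total
df = (k−1, N−k) = (4−1, 28−4) = (3, 24)

degrees of freedom = [3, 24]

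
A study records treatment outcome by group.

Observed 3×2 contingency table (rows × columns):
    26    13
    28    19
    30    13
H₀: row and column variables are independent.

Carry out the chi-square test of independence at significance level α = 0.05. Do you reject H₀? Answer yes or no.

Row totals [39, 47, 43], col totals [84, 45], n=129
χ² = (26−25.40)²/25.40 + (13−13.60)²/13.60 + (28−30.60)²/30.60 + (19−16.40)²/16.40 + (30−28.00)²/28.00 + (13−15.00)²/15.00 = 1.0863
df = 2
p-value (upper-tail) = 0.58093
At α=0.05: p ≥ α → fail to reject H₀

reject H₀: no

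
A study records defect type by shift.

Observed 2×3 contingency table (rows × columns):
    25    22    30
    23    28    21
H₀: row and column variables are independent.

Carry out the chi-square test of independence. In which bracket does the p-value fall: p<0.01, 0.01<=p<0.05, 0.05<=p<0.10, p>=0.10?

p-value bracket: p>=0.10

Row totals [77, 72], col totals [48, 50, 51], n=149
χ² = (25−24.81)²/24.81 + (22−25.84)²/25.84 + (30−26.36)²/26.36 + (23−23.19)²/23.19 + (28−24.16)²/24.16 + (21−24.64)²/24.64 = 2.2263
df = 2
p-value (upper-tail) = 0.32852
→ bracket: p>=0.10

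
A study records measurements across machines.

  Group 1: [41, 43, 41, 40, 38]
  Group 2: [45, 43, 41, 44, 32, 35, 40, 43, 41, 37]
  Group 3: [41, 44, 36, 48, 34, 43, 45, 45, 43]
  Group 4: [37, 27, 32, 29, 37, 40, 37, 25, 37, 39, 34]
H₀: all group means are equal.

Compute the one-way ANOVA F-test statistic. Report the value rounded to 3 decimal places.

test statistic = 6.758

Group means [40.60, 40.10, 42.11, 34.00], grand mean 38.771
SSB = Σnᵢ(x̄ᵢ−x̄)² = 385.183; SSW = ΣΣ(x−x̄ᵢ)² = 588.989
MSB = 385.183/3 = 128.3942; MSW = 588.989/31 = 18.9996
F = MSB/MSW = 6.7577
df = (3, 31)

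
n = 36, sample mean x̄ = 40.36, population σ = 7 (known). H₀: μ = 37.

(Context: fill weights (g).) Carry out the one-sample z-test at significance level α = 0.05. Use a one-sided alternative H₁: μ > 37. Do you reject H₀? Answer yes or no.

reject H₀: yes

SE = σ/√n = 7/√36 = 1.1667
z = (x̄−μ₀)/SE = (40.36−37)/1.1667 = 2.8800
p-value (one-sided, H₁ greater) = 0.00199
At α=0.05: p < α → reject H₀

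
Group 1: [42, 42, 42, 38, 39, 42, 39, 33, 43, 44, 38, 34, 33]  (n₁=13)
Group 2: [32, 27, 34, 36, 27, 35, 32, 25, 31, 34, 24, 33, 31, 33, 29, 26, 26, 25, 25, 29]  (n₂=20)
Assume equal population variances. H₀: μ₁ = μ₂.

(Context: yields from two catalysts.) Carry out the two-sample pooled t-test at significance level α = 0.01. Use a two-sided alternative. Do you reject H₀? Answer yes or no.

reject H₀: yes

x̄₁=39.154, s₁=3.826, n₁=13
x̄₂=29.700, s₂=3.854, n₂=20
s_p² = [12·3.826² + 19·3.854²]/31 = 14.7707
SE = √(s_p²·(1/13+1/20)) = 1.3692
t = (39.154−29.700)/1.3692 = 6.9046
df = 31
p-value (two-sided) = 0.00000
At α=0.01: p < α → reject H₀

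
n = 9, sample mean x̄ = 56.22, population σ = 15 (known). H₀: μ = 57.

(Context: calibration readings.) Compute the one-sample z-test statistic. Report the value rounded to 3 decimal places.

SE = σ/√n = 15/√9 = 5.0000
z = (x̄−μ₀)/SE = (56.22−57)/5.0000 = -0.1560

test statistic = -0.156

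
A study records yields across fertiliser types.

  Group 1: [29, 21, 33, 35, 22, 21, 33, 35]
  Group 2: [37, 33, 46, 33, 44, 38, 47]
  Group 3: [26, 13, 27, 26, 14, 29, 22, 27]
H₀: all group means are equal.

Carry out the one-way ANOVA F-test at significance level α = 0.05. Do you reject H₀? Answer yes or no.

Group means [28.62, 39.71, 23.00], grand mean 30.043
SSB = Σnᵢ(x̄ᵢ−x̄)² = 1067.653; SSW = ΣΣ(x−x̄ᵢ)² = 759.304
MSB = 1067.653/2 = 533.8265; MSW = 759.304/20 = 37.9652
F = MSB/MSW = 14.0609
df = (2, 20)
p-value (upper-tail) = 0.00015
At α=0.05: p < α → reject H₀

reject H₀: yes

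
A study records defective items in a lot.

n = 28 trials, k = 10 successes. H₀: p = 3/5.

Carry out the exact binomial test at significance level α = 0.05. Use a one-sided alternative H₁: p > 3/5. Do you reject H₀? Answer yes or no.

Exact binomial: n=28, k=10, p₀=3/5=0.6000
P(X≥10) from Σ C(n,i)·p₀^i·(1−p₀)^(n−i)
p-value (one-sided, H₁ greater) = 0.99733
At α=0.05: p ≥ α → fail to reject H₀

reject H₀: no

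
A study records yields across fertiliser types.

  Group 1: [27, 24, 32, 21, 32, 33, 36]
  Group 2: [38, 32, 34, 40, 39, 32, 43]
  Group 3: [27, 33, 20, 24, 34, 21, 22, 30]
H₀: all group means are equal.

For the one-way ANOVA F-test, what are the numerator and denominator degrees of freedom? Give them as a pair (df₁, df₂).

degrees of freedom = [2, 19]

k = 3 groups, N = 22 total
df = (k−1, N−k) = (3−1, 22−3) = (2, 19)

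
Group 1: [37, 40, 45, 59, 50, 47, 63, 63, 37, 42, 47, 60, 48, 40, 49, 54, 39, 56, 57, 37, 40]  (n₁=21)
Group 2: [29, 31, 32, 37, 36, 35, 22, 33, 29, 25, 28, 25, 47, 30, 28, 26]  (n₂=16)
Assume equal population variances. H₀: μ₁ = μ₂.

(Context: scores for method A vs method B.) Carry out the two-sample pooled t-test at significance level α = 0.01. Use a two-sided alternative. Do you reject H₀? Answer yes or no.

reject H₀: yes

x̄₁=48.095, s₁=8.899, n₁=21
x̄₂=30.812, s₂=6.014, n₂=16
s_p² = [20·8.899² + 15·6.014²]/35 = 60.7499
SE = √(s_p²·(1/21+1/16)) = 2.5864
t = (48.095−30.812)/2.5864 = 6.6820
df = 35
p-value (two-sided) = 0.00000
At α=0.01: p < α → reject H₀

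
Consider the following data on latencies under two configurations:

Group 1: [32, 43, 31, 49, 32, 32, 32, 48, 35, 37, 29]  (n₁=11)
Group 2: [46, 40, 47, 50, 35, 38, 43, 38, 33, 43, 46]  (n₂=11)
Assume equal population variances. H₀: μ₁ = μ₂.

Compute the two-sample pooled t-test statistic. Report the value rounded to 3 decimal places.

test statistic = -2.003

x̄₁=36.364, s₁=7.075, n₁=11
x̄₂=41.727, s₂=5.368, n₂=11
s_p² = [10·7.075² + 10·5.368²]/20 = 39.4364
SE = √(s_p²·(1/11+1/11)) = 2.6777
t = (36.364−41.727)/2.6777 = -2.0031
df = 20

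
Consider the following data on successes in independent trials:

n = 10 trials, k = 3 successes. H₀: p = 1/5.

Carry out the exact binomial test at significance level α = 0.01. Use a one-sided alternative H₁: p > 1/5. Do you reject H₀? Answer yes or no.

reject H₀: no

Exact binomial: n=10, k=3, p₀=1/5=0.2000
P(X≥3) from Σ C(n,i)·p₀^i·(1−p₀)^(n−i)
p-value (one-sided, H₁ greater) = 0.32220
At α=0.01: p ≥ α → fail to reject H₀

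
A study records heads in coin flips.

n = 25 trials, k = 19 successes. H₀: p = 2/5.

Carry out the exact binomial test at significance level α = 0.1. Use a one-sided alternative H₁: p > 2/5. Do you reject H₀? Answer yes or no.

reject H₀: yes

Exact binomial: n=25, k=19, p₀=2/5=0.4000
P(X≥19) from Σ C(n,i)·p₀^i·(1−p₀)^(n−i)
p-value (one-sided, H₁ greater) = 0.00028
At α=0.1: p < α → reject H₀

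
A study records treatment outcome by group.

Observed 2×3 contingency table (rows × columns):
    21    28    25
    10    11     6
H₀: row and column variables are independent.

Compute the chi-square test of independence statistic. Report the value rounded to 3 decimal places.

test statistic = 1.388

Row totals [74, 27], col totals [31, 39, 31], n=101
χ² = (21−22.71)²/22.71 + (28−28.57)²/28.57 + (25−22.71)²/22.71 + (10−8.29)²/8.29 + (11−10.43)²/10.43 + (6−8.29)²/8.29 = 1.3879
df = 2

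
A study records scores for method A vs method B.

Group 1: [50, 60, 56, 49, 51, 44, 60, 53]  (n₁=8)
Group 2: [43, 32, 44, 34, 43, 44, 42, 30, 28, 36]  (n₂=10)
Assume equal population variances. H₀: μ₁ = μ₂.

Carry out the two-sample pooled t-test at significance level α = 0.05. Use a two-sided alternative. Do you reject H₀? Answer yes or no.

reject H₀: yes

x̄₁=52.875, s₁=5.566, n₁=8
x̄₂=37.600, s₂=6.293, n₂=10
s_p² = [7·5.566² + 9·6.293²]/16 = 35.8297
SE = √(s_p²·(1/8+1/10)) = 2.8393
t = (52.875−37.600)/2.8393 = 5.3798
df = 16
p-value (two-sided) = 0.00006
At α=0.05: p < α → reject H₀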